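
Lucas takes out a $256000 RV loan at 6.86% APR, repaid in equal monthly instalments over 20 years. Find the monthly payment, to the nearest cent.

$1,963.31

Monthly rate = 6.86%/12 = 0.0057167; payment = 256,000 × 0.0057167 / (1 − (1+0.0057167)^−240) = $1,963.31.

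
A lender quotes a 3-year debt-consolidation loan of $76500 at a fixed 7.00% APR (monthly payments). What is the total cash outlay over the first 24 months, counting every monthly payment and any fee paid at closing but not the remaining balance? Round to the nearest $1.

At 7.00% the monthly rate is 0.0058333, so the payment is 76,500 × 0.0058333 / (1 − 1.0058333^−36) = $2,362.10.
Total outlay = 24 × $2,362.10 = $56,690.40.

$56,690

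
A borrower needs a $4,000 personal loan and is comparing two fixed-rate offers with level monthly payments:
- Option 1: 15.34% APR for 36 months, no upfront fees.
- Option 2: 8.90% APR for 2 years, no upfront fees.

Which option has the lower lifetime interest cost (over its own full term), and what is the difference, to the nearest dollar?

Option 1: monthly rate = 15.34%/12 = 0.0127833; payment = 4,000 × 0.0127833 / (1 − (1+0.0127833)^−36) = $139.33.
Total interest on Option 1 = 36 × $139.33 − $4,000 = $1,015.88.
Option 2: monthly rate = 8.9%/12 = 0.0074167; payment = 4,000 × 0.0074167 / (1 − (1+0.0074167)^−24) = $182.56.
Total interest on Option 2 = 24 × $182.56 − $4,000 = $381.44.
Option 2 is lower by $634.44.

Option 2 by $634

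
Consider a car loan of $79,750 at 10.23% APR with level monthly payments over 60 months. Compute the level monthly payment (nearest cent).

At 10.23% the monthly rate is 0.0085250, so the payment is 79,750 × 0.0085250 / (1 − 1.0085250^−60) = $1,703.49.

$1,703.49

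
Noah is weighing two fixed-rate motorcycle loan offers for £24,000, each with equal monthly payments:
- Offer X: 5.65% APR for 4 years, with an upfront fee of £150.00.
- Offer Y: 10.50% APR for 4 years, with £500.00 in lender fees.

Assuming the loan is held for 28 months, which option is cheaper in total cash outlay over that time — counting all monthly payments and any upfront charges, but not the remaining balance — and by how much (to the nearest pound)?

Offer X by £1,881

Offer X: at 5.65% the monthly rate is 0.0047083, so the payment is 24,000 × 0.0047083 / (1 − 1.0047083^−48) = £559.80.
Offer Y: monthly rate = 10.5%/12 = 0.0087500; payment = 24,000 × 0.0087500 / (1 − (1+0.0087500)^−48) = £614.48.
Over 28 months: Offer X costs 28 × £559.80 + £150.00 = £15,824.40; Offer Y costs 28 × £614.48 + £500.00 = £17,705.44.
Offer X is cheaper by £17,705.44 − £15,824.40 = £1,881.04.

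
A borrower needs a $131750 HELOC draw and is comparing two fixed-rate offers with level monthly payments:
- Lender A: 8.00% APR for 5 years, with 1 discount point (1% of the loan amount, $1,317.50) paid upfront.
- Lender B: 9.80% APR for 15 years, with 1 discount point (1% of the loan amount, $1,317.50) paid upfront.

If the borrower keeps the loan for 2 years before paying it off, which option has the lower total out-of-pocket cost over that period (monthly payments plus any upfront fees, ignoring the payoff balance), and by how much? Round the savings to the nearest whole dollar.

Lender B by $30,521

Lender A: monthly rate = 8%/12 = 0.0066667; payment = 131,750 × 0.0066667 / (1 − (1+0.0066667)^−60) = $2,671.41.
Lender B: at 9.80% the monthly rate is 0.0081667, so the payment is 131,750 × 0.0081667 / (1 − 1.0081667^−180) = $1,399.72.
Over 24 months: Lender A costs 24 × $2,671.41 + $1,317.50 = $65,431.34; Lender B costs 24 × $1,399.72 + $1,317.50 = $34,910.78.
Lender B is cheaper by $65,431.34 − $34,910.78 = $30,520.56.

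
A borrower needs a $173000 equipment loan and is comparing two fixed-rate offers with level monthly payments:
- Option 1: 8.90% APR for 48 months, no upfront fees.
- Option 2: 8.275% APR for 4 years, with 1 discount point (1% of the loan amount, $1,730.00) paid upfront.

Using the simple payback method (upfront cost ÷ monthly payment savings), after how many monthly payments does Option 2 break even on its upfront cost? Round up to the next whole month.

34 months

Option 1: at 8.90% the monthly rate is 0.0074167, so the payment is 173,000 × 0.0074167 / (1 − 1.0074167^−48) = $4,296.90.
Option 2: monthly rate = 8.275%/12 = 0.0068958; payment = 173,000 × 0.0068958 / (1 − (1+0.0068958)^−48) = $4,245.80.
Monthly savings = $4,296.90 − $4,245.80 = $51.10.
Break-even = $1,730.00 / $51.10 = 33.86 → 34 months.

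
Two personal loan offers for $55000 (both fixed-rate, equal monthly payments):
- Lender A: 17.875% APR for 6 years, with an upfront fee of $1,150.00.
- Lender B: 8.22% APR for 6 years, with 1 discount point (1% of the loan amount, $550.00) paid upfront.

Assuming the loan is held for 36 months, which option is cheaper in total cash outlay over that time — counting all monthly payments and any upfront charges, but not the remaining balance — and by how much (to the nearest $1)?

Lender B by $10,691

Lender A: at 17.875% the monthly rate is 0.0148958, so the payment is 55,000 × 0.0148958 / (1 − 1.0148958^−72) = $1,250.55.
Lender B: at 8.22% the monthly rate is 0.0068500, so the payment is 55,000 × 0.0068500 / (1 − 1.0068500^−72) = $970.25.
Over 36 months: Lender A costs 36 × $1,250.55 + $1,150.00 = $46,169.80; Lender B costs 36 × $970.25 + $550.00 = $35,479.00.
Lender B is cheaper by $46,169.80 − $35,479.00 = $10,690.80.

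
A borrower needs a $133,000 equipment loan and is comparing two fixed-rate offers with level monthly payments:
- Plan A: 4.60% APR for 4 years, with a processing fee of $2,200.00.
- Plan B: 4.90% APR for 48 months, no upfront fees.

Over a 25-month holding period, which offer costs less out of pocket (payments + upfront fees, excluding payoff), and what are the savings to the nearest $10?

Plan A: monthly rate = 4.6%/12 = 0.0038333; payment = 133,000 × 0.0038333 / (1 − (1+0.0038333)^−48) = $3,038.86.
Plan B: monthly rate = 4.9%/12 = 0.0040833; payment = 133,000 × 0.0040833 / (1 − (1+0.0040833)^−48) = $3,056.87.
Over 25 months: Plan A costs 25 × $3,038.86 + $2,200.00 = $78,171.50; Plan B costs 25 × $3,056.87 = $76,421.75.
Plan B is cheaper by $78,171.50 − $76,421.75 = $1,749.75.

Plan B by $1,750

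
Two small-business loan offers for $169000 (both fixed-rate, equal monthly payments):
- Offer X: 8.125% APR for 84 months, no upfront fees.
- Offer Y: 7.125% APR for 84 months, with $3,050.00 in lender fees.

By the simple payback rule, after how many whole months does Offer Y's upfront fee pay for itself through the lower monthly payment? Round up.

Offer X: monthly rate = 8.125%/12 = 0.0067708; payment = 169,000 × 0.0067708 / (1 − (1+0.0067708)^−84) = $2,644.61.
Offer Y: at 7.125% the monthly rate is 0.0059375, so the payment is 169,000 × 0.0059375 / (1 − 1.0059375^−84) = $2,561.00.
Monthly savings = $2,644.61 − $2,561.00 = $83.61.
Break-even = $3,050.00 / $83.61 = 36.48 → 37 months.

37 months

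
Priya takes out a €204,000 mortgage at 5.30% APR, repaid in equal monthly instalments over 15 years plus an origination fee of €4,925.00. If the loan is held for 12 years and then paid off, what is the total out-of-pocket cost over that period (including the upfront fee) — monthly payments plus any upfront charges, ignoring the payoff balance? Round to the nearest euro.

€241,845

Monthly rate = 5.3%/12 = 0.0044167; payment = 204,000 × 0.0044167 / (1 − (1+0.0044167)^−180) = €1,645.28.
Total outlay = 144 × €1,645.28 + €4,925.00 = €241,845.32.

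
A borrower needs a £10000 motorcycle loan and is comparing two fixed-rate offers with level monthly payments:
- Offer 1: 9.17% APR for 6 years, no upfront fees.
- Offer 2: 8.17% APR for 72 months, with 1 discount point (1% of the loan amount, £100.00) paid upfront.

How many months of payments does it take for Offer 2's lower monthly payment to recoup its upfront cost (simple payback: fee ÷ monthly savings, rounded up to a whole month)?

Offer 1: at 9.17% the monthly rate is 0.0076417, so the payment is 10,000 × 0.0076417 / (1 − 1.0076417^−72) = £181.10.
Offer 2: at 8.17% the monthly rate is 0.0068083, so the payment is 10,000 × 0.0068083 / (1 − 1.0068083^−72) = £176.16.
Monthly savings = £181.10 − £176.16 = £4.94.
Break-even = £100.00 / £4.94 = 20.24 → 21 months.

21 months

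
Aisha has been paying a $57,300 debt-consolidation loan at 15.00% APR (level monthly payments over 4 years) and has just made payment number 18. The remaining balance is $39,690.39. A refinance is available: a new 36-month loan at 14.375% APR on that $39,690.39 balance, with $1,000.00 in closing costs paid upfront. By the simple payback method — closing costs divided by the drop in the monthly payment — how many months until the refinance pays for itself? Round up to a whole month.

5 months

Current payment = 57,300 × 15%/12 / (1 − (1+0.0125000)^−48) = $1,594.70.
Refinanced payment = 39,690.39 × 0.0119792 / (1 − (1+0.0119792)^−36) = $1,363.76.
Monthly savings = $1,594.70 − $1,363.76 = $230.94.
Break-even = $1,000.00 / $230.94 = 4.33 → 5 months.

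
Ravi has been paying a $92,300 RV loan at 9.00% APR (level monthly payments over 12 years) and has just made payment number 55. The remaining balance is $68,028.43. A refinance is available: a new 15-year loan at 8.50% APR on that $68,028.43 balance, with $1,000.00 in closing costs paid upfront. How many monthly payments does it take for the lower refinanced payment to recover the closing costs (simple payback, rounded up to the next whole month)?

Current payment = 92,300 × 9%/12 / (1 − (1+0.0075000)^−144) = $1,050.40.
Refinanced payment = 68,028.43 × 0.0070833 / (1 − (1+0.0070833)^−180) = $669.90.
Monthly savings = $1,050.40 − $669.90 = $380.50.
Break-even = $1,000.00 / $380.50 = 2.63 → 3 months.

3 months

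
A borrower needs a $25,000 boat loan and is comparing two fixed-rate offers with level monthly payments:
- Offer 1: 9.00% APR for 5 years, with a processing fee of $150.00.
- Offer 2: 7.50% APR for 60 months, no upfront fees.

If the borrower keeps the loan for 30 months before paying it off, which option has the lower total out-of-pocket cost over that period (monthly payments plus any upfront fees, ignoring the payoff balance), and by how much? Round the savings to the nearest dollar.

Offer 1: at 9.00% the monthly rate is 0.0075000, so the payment is 25,000 × 0.0075000 / (1 − 1.0075000^−60) = $518.96.
Offer 2: at 7.50% the monthly rate is 0.0062500, so the payment is 25,000 × 0.0062500 / (1 − 1.0062500^−60) = $500.95.
Over 30 months: Offer 1 costs 30 × $518.96 + $150.00 = $15,718.80; Offer 2 costs 30 × $500.95 = $15,028.50.
Offer 2 is cheaper by $15,718.80 − $15,028.50 = $690.30.

Offer 2 by $690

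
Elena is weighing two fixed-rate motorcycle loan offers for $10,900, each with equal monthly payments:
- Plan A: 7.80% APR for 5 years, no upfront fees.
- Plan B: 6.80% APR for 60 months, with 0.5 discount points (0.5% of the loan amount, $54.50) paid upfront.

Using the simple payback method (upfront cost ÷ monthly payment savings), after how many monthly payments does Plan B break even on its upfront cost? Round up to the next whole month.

Plan A: monthly rate = 7.8%/12 = 0.0065000; payment = 10,900 × 0.0065000 / (1 − (1+0.0065000)^−60) = $219.97.
Plan B: at 6.80% the monthly rate is 0.0056667, so the payment is 10,900 × 0.0056667 / (1 − 1.0056667^−60) = $214.81.
Monthly savings = $219.97 − $214.81 = $5.16.
Break-even = $54.50 / $5.16 = 10.56 → 11 months.

11 months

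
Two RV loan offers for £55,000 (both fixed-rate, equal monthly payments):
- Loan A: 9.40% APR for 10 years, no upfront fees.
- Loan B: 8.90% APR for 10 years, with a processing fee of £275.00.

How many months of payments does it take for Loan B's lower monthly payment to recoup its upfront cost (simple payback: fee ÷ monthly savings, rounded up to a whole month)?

Loan A: monthly rate = 9.4%/12 = 0.0078333; payment = 55,000 × 0.0078333 / (1 − (1+0.0078333)^−120) = £708.68.
Loan B: at 8.90% the monthly rate is 0.0074167, so the payment is 55,000 × 0.0074167 / (1 − 1.0074167^−120) = £693.74.
Monthly savings = £708.68 − £693.74 = £14.94.
Break-even = £275.00 / £14.94 = 18.41 → 19 months.

19 months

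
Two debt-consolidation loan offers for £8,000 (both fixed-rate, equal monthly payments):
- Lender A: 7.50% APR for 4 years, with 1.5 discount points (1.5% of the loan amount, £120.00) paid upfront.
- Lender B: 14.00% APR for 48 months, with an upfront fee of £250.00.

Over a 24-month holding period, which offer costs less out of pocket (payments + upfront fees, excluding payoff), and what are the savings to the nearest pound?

Lender A: monthly rate = 7.5%/12 = 0.0062500; payment = 8,000 × 0.0062500 / (1 − (1+0.0062500)^−48) = £193.43.
Lender B: at 14.00% the monthly rate is 0.0116667, so the payment is 8,000 × 0.0116667 / (1 − 1.0116667^−48) = £218.61.
Over 24 months: Lender A costs 24 × £193.43 + £120.00 = £4,762.32; Lender B costs 24 × £218.61 + £250.00 = £5,496.64.
Lender A is cheaper by £5,496.64 − £4,762.32 = £734.32.

Lender A by £734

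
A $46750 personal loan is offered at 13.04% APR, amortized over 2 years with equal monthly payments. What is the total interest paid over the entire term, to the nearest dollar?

$6,613

Monthly rate = 13.04%/12 = 0.0108667; payment = 46,750 × 0.0108667 / (1 − (1+0.0108667)^−24) = $2,223.46.
Total paid = 24 × $2,223.46 = $53,363.04; interest = $53,363.04 − $46,750 = $6,613.04.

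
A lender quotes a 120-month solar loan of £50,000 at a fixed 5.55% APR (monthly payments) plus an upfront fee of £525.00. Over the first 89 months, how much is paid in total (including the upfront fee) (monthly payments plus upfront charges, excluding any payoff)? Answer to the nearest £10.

At 5.55% the monthly rate is 0.0046250, so the payment is 50,000 × 0.0046250 / (1 − 1.0046250^−120) = £543.87.
Total outlay = 89 × £543.87 + £525.00 = £48,929.43.

£48,930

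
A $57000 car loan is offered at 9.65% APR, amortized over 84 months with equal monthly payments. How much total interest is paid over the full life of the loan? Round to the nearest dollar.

Monthly rate = 9.65%/12 = 0.0080417; payment = 57,000 × 0.0080417 / (1 − (1+0.0080417)^−84) = $935.99.
Total paid = 84 × $935.99 = $78,623.16; interest = $78,623.16 − $57,000 = $21,623.16.

$21,623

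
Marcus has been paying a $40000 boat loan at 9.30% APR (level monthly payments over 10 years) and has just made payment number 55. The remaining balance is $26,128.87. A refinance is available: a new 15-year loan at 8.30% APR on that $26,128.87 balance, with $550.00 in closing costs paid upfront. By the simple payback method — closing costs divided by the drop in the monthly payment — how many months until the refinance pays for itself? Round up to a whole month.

Current payment = 40,000 × 9.3%/12 / (1 − (1+0.0077500)^−120) = $513.22.
Refinanced payment = 26,128.87 × 0.0069167 / (1 − (1+0.0069167)^−180) = $254.25.
Monthly savings = $513.22 − $254.25 = $258.97.
Break-even = $550.00 / $258.97 = 2.12 → 3 months.

3 months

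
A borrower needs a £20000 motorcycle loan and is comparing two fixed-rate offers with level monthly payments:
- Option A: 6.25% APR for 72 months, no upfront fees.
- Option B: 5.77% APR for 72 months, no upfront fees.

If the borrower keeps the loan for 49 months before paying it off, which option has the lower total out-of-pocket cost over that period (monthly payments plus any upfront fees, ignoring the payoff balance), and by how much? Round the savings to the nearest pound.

Option B by £222

Option A: monthly rate = 6.25%/12 = 0.0052083; payment = 20,000 × 0.0052083 / (1 − (1+0.0052083)^−72) = £333.82.
Option B: monthly rate = 5.77%/12 = 0.0048083; payment = 20,000 × 0.0048083 / (1 − (1+0.0048083)^−72) = £329.29.
Over 49 months: Option A costs 49 × £333.82 = £16,357.18; Option B costs 49 × £329.29 = £16,135.21.
Option B is cheaper by £16,357.18 − £16,135.21 = £221.97.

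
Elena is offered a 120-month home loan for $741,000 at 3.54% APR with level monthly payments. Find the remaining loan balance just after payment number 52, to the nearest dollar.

With monthly rate i = 3.54%/12 = 0.0029500, the balance after k of n payments is P · [(1+i)^n − (1+i)^k] / [(1+i)^n − 1].
(1+0.0029500)^120 = 1.42401290 and (1+0.0029500)^52 = 1.16552797, so the balance is 741,000 × (1.42401290 − 1.16552797) / (1.42401290 − 1) = $451,725.25.

$451,725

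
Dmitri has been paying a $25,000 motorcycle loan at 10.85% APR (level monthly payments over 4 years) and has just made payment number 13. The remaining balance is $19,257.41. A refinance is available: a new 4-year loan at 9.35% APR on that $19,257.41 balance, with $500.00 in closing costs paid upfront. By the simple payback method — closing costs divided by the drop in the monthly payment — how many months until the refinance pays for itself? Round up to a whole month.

Current payment = 25,000 × 10.85%/12 / (1 − (1+0.0090417)^−48) = $644.32.
Refinanced payment = 19,257.41 × 0.0077917 / (1 − (1+0.0077917)^−48) = $482.43.
Monthly savings = $644.32 − $482.43 = $161.89.
Break-even = $500.00 / $161.89 = 3.09 → 4 months.

4 months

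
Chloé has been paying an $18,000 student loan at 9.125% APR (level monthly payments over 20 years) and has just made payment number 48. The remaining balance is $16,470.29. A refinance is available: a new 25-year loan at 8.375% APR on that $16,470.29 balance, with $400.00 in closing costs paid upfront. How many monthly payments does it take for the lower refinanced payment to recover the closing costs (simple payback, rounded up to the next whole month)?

13 months

Current payment = 18,000 × 9.125%/12 / (1 − (1+0.0076042)^−240) = $163.40.
Refinanced payment = 16,470.29 × 0.0069792 / (1 − (1+0.0069792)^−300) = $131.24.
Monthly savings = $163.40 − $131.24 = $32.16.
Break-even = $400.00 / $32.16 = 12.44 → 13 months.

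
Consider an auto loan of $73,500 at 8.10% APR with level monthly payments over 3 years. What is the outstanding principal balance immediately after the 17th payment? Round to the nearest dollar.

$41,002

With monthly rate i = 8.1%/12 = 0.0067500, the balance after k of n payments is P · [(1+i)^n − (1+i)^k] / [(1+i)^n − 1].
(1+0.0067500)^36 = 1.27402802 and (1+0.0067500)^17 = 1.12116066, so the balance is 73,500 × (1.27402802 − 1.12116066) / (1.27402802 − 1) = $41,002.20.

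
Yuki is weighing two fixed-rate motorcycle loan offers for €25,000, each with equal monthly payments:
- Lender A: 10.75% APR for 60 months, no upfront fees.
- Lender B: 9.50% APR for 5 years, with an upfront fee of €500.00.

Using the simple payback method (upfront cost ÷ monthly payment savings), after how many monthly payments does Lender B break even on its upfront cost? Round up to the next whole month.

Lender A: at 10.75% the monthly rate is 0.0089583, so the payment is 25,000 × 0.0089583 / (1 − 1.0089583^−60) = €540.45.
Lender B: at 9.50% the monthly rate is 0.0079167, so the payment is 25,000 × 0.0079167 / (1 − 1.0079167^−60) = €525.05.
Monthly savings = €540.45 − €525.05 = €15.40.
Break-even = €500.00 / €15.40 = 32.47 → 33 months.

33 months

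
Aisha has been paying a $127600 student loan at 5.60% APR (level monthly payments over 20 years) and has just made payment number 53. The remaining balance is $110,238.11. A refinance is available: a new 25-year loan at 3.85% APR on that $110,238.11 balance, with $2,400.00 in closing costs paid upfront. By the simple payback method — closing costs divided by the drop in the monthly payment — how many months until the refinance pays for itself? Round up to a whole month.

Current payment = 127,600 × 5.6%/12 / (1 − (1+0.0046667)^−240) = $884.97.
Refinanced payment = 110,238.11 × 0.0032083 / (1 − (1+0.0032083)^−300) = $572.79.
Monthly savings = $884.97 − $572.79 = $312.18.
Break-even = $2,400.00 / $312.18 = 7.69 → 8 months.

8 months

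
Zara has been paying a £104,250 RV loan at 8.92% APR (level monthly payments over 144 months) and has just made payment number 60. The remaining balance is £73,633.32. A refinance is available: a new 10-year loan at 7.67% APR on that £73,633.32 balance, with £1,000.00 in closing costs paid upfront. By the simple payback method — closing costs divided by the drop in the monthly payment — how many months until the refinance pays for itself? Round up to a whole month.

Current payment = 104,250 × 8.92%/12 / (1 − (1+0.0074333)^−144) = £1,181.70.
Refinanced payment = 73,633.32 × 0.0063917 / (1 − (1+0.0063917)^−120) = £880.59.
Monthly savings = £1,181.70 − £880.59 = £301.11.
Break-even = £1,000.00 / £301.11 = 3.32 → 4 months.

4 months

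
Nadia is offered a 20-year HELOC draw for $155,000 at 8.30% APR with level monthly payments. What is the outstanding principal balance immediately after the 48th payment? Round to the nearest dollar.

With monthly rate i = 8.3%/12 = 0.0069167, the balance after k of n payments is P · [(1+i)^n − (1+i)^k] / [(1+i)^n − 1].
(1+0.0069167)^240 = 5.22934223 and (1+0.0069167)^48 = 1.39216084, so the balance is 155,000 × (5.22934223 − 1.39216084) / (5.22934223 − 1) = $140,627.81.

$140,628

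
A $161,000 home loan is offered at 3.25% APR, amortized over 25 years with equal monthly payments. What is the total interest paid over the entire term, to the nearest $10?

$74,370

Monthly rate = 3.25%/12 = 0.0027083; payment = 161,000 × 0.0027083 / (1 − (1+0.0027083)^−300) = $784.58.
Total paid = 300 × $784.58 = $235,374.00; interest = $235,374.00 − $161,000 = $74,374.00.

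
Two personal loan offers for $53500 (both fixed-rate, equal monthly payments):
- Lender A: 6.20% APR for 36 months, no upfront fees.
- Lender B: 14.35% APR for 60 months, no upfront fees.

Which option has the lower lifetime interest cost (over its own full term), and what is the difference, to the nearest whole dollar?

Lender A: monthly rate = 6.2%/12 = 0.0051667; payment = 53,500 × 0.0051667 / (1 − (1+0.0051667)^−36) = $1,632.43.
Total interest on Lender A = 36 × $1,632.43 − $53,500 = $5,267.48.
Lender B: at 14.35% the monthly rate is 0.0119583, so the payment is 53,500 × 0.0119583 / (1 − 1.0119583^−60) = $1,254.58.
Total interest on Lender B = 60 × $1,254.58 − $53,500 = $21,774.80.
Lender A is lower by $16,507.32.

Lender A by $16,507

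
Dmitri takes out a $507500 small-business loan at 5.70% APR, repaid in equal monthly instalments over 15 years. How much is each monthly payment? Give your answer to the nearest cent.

Monthly rate = 5.7%/12 = 0.0047500; payment = 507,500 × 0.0047500 / (1 − (1+0.0047500)^−180) = $4,200.76.

$4,200.76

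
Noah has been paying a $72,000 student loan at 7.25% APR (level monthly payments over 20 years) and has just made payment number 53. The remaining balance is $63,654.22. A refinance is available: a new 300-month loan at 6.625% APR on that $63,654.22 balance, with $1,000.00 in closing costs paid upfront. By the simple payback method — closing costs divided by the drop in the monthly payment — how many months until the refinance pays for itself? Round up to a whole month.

Current payment = 72,000 × 7.25%/12 / (1 − (1+0.0060417)^−240) = $569.07.
Refinanced payment = 63,654.22 × 0.0055208 / (1 − (1+0.0055208)^−300) = $434.78.
Monthly savings = $569.07 − $434.78 = $134.29.
Break-even = $1,000.00 / $134.29 = 7.45 → 8 months.

8 months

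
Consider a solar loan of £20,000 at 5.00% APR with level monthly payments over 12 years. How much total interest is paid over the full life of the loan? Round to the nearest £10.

At 5.00% the monthly rate is 0.0041667, so the payment is 20,000 × 0.0041667 / (1 − 1.0041667^−144) = £184.98.
Total paid = 144 × £184.98 = £26,637.12; interest = £26,637.12 − £20,000 = £6,637.12.

£6,640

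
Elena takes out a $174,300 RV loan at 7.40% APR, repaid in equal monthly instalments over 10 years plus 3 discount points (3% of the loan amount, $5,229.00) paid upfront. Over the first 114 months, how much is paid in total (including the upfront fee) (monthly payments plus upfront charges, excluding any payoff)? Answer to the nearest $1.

Monthly rate = 7.4%/12 = 0.0061667; payment = 174,300 × 0.0061667 / (1 − (1+0.0061667)^−120) = $2,059.89.
Total outlay = 114 × $2,059.89 + $5,229.00 = $240,056.46.

$240,056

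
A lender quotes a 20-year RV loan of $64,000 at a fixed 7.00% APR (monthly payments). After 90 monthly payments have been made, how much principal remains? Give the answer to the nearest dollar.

With monthly rate i = 7%/12 = 0.0058333, the balance after k of n payments is P · [(1+i)^n − (1+i)^k] / [(1+i)^n − 1].
(1+0.0058333)^240 = 4.03873885 and (1+0.0058333)^90 = 1.68788232, so the balance is 64,000 × (4.03873885 − 1.68788232) / (4.03873885 − 1) = $49,512.26.

$49,512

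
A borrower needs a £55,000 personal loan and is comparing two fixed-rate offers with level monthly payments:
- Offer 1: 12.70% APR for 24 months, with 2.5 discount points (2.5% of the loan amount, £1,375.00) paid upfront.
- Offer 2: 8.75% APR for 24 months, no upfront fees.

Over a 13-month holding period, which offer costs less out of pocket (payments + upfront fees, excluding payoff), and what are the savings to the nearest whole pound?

Offer 2 by £2,684

Offer 1: monthly rate = 12.7%/12 = 0.0105833; payment = 55,000 × 0.0105833 / (1 − (1+0.0105833)^−24) = £2,607.06.
Offer 2: monthly rate = 8.75%/12 = 0.0072917; payment = 55,000 × 0.0072917 / (1 − (1+0.0072917)^−24) = £2,506.36.
Over 13 months: Offer 1 costs 13 × £2,607.06 + £1,375.00 = £35,266.78; Offer 2 costs 13 × £2,506.36 = £32,582.68.
Offer 2 is cheaper by £35,266.78 − £32,582.68 = £2,684.10.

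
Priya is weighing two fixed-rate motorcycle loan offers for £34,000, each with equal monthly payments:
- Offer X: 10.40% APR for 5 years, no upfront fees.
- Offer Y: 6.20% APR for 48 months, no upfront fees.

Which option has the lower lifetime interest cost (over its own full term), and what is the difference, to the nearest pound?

Offer Y by £5,269

Offer X: monthly rate = 10.4%/12 = 0.0086667; payment = 34,000 × 0.0086667 / (1 − (1+0.0086667)^−60) = £729.11.
Total interest on Offer X = 60 × £729.11 − £34,000 = £9,746.60.
Offer Y: at 6.20% the monthly rate is 0.0051667, so the payment is 34,000 × 0.0051667 / (1 − 1.0051667^−48) = £801.61.
Total interest on Offer Y = 48 × £801.61 − £34,000 = £4,477.28.
Offer Y is lower by £5,269.32.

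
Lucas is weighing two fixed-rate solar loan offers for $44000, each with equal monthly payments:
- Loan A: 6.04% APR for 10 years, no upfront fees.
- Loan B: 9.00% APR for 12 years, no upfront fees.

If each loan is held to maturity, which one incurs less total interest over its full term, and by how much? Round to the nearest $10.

Loan A: at 6.04% the monthly rate is 0.0050333, so the payment is 44,000 × 0.0050333 / (1 − 1.0050333^−120) = $489.37.
Total interest on Loan A = 120 × $489.37 − $44,000 = $14,724.40.
Loan B: at 9.00% the monthly rate is 0.0075000, so the payment is 44,000 × 0.0075000 / (1 − 1.0075000^−144) = $500.73.
Total interest on Loan B = 144 × $500.73 − $44,000 = $28,105.12.
Loan A is lower by $13,380.72.

Loan A by $13,380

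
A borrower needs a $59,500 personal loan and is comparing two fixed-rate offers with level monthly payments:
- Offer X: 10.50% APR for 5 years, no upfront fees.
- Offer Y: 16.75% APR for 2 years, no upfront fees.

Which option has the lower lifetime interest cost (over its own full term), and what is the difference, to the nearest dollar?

Offer Y by $6,301

Offer X: at 10.50% the monthly rate is 0.0087500, so the payment is 59,500 × 0.0087500 / (1 − 1.0087500^−60) = $1,278.89.
Total interest on Offer X = 60 × $1,278.89 − $59,500 = $17,233.40.
Offer Y: at 16.75% the monthly rate is 0.0139583, so the payment is 59,500 × 0.0139583 / (1 − 1.0139583^−24) = $2,934.67.
Total interest on Offer Y = 24 × $2,934.67 − $59,500 = $10,932.08.
Offer Y is lower by $6,301.32.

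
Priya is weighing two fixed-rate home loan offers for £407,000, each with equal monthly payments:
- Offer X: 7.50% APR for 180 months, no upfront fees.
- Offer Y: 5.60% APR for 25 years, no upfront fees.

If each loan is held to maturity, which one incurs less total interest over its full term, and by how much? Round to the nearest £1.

Offer X: at 7.50% the monthly rate is 0.0062500, so the payment is 407,000 × 0.0062500 / (1 − 1.0062500^−180) = £3,772.94.
Total interest on Offer X = 180 × £3,772.94 − £407,000 = £272,129.20.
Offer Y: monthly rate = 5.6%/12 = 0.0046667; payment = 407,000 × 0.0046667 / (1 − (1+0.0046667)^−300) = £2,523.70.
Total interest on Offer Y = 300 × £2,523.70 − £407,000 = £350,110.00.
Offer X is lower by £77,980.80.

Offer X by £77,981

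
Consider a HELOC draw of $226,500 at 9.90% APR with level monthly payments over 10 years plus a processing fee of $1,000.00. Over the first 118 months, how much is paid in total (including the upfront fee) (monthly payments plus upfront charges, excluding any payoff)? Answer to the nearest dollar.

$352,721

Monthly rate = 9.9%/12 = 0.0082500; payment = 226,500 × 0.0082500 / (1 − (1+0.0082500)^−120) = $2,980.69.
Total outlay = 118 × $2,980.69 + $1,000.00 = $352,721.42.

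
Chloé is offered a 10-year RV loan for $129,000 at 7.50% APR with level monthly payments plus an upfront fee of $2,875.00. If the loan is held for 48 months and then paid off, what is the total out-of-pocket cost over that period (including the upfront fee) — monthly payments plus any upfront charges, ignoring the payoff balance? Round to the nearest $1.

Monthly rate = 7.5%/12 = 0.0062500; payment = 129,000 × 0.0062500 / (1 − (1+0.0062500)^−120) = $1,531.25.
Total outlay = 48 × $1,531.25 + $2,875.00 = $76,375.00.

$76,375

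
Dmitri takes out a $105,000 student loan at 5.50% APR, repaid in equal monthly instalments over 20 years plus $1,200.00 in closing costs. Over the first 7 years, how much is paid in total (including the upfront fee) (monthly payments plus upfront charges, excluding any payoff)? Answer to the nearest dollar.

$61,872

Monthly rate = 5.5%/12 = 0.0045833; payment = 105,000 × 0.0045833 / (1 − (1+0.0045833)^−240) = $722.28.
Total outlay = 84 × $722.28 + $1,200.00 = $61,871.52.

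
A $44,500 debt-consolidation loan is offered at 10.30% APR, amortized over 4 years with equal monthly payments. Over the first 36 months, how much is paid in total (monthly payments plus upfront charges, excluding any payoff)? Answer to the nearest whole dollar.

At 10.30% the monthly rate is 0.0085833, so the payment is 44,500 × 0.0085833 / (1 − 1.0085833^−48) = $1,135.06.
Total outlay = 36 × $1,135.06 = $40,862.16.

$40,862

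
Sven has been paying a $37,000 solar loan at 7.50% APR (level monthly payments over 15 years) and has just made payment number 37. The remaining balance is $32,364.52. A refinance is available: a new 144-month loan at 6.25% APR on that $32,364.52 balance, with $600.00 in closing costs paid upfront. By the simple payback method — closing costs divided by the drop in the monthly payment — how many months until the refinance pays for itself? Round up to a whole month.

Current payment = 37,000 × 7.5%/12 / (1 − (1+0.0062500)^−180) = $342.99.
Refinanced payment = 32,364.52 × 0.0052083 / (1 − (1+0.0052083)^−144) = $320.03.
Monthly savings = $342.99 − $320.03 = $22.96.
Break-even = $600.00 / $22.96 = 26.13 → 27 months.

27 months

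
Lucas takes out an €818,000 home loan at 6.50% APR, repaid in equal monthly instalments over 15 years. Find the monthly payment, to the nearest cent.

€7,125.66

Monthly rate = 6.5%/12 = 0.0054167; payment = 818,000 × 0.0054167 / (1 − (1+0.0054167)^−180) = €7,125.66.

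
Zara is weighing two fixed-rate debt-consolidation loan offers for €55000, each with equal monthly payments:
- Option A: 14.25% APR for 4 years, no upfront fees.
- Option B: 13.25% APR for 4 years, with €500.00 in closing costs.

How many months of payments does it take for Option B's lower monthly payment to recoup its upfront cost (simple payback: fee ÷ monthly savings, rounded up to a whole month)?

Option A: at 14.25% the monthly rate is 0.0118750, so the payment is 55,000 × 0.0118750 / (1 − 1.0118750^−48) = €1,509.86.
Option B: monthly rate = 13.25%/12 = 0.0110417; payment = 55,000 × 0.0110417 / (1 − (1+0.0110417)^−48) = €1,482.35.
Monthly savings = €1,509.86 − €1,482.35 = €27.51.
Break-even = €500.00 / €27.51 = 18.18 → 19 months.

19 months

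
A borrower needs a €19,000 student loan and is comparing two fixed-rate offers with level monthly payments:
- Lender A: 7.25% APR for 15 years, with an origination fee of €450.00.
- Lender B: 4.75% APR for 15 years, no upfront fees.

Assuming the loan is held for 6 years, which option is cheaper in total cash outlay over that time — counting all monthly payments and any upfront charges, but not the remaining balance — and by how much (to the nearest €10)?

Lender A: at 7.25% the monthly rate is 0.0060417, so the payment is 19,000 × 0.0060417 / (1 − 1.0060417^−180) = €173.44.
Lender B: monthly rate = 4.75%/12 = 0.0039583; payment = 19,000 × 0.0039583 / (1 − (1+0.0039583)^−180) = €147.79.
Over 72 months: Lender A costs 72 × €173.44 + €450.00 = €12,937.68; Lender B costs 72 × €147.79 = €10,640.88.
Lender B is cheaper by €12,937.68 − €10,640.88 = €2,296.80.

Lender B by €2,300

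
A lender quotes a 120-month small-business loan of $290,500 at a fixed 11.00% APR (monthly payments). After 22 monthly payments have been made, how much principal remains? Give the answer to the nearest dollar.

With monthly rate i = 11%/12 = 0.0091667, the balance after k of n payments is P · [(1+i)^n − (1+i)^k] / [(1+i)^n − 1].
(1+0.0091667)^120 = 2.98914960 and (1+0.0091667)^22 = 1.22231667, so the balance is 290,500 × (2.98914960 − 1.22231667) / (2.98914960 − 1) = $258,032.36.

$258,032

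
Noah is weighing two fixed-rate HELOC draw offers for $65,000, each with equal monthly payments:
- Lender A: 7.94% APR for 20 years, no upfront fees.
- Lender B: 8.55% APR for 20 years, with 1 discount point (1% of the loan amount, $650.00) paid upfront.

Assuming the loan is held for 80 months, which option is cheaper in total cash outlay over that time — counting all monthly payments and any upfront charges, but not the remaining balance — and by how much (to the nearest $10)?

Lender A: at 7.94% the monthly rate is 0.0066167, so the payment is 65,000 × 0.0066167 / (1 − 1.0066167^−240) = $541.26.
Lender B: at 8.55% the monthly rate is 0.0071250, so the payment is 65,000 × 0.0071250 / (1 − 1.0071250^−240) = $566.14.
Over 80 months: Lender A costs 80 × $541.26 = $43,300.80; Lender B costs 80 × $566.14 + $650.00 = $45,941.20.
Lender A is cheaper by $45,941.20 − $43,300.80 = $2,640.40.

Lender A by $2,640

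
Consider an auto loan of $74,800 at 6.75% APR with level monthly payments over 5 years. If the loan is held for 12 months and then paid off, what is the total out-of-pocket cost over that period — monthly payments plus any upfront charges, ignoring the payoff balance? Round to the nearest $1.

$17,668

Monthly rate = 6.75%/12 = 0.0056250; payment = 74,800 × 0.0056250 / (1 − (1+0.0056250)^−60) = $1,472.32.
Total outlay = 12 × $1,472.32 = $17,667.84.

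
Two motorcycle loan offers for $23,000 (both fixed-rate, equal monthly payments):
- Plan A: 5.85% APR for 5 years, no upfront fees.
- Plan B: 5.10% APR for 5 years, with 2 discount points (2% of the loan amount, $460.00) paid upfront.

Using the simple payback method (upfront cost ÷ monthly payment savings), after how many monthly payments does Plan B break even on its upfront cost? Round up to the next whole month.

58 months

Plan A: monthly rate = 5.85%/12 = 0.0048750; payment = 23,000 × 0.0048750 / (1 − (1+0.0048750)^−60) = $443.05.
Plan B: monthly rate = 5.1%/12 = 0.0042500; payment = 23,000 × 0.0042500 / (1 − (1+0.0042500)^−60) = $435.09.
Monthly savings = $443.05 − $435.09 = $7.96.
Break-even = $460.00 / $7.96 = 57.79 → 58 months.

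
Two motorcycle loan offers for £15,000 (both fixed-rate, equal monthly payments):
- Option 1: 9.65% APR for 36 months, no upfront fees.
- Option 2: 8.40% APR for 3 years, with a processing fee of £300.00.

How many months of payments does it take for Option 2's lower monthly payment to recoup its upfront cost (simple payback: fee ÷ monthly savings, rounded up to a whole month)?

Option 1: monthly rate = 9.65%/12 = 0.0080417; payment = 15,000 × 0.0080417 / (1 − (1+0.0080417)^−36) = £481.55.
Option 2: monthly rate = 8.4%/12 = 0.0070000; payment = 15,000 × 0.0070000 / (1 − (1+0.0070000)^−36) = £472.82.
Monthly savings = £481.55 − £472.82 = £8.73.
Break-even = £300.00 / £8.73 = 34.36 → 35 months.

35 months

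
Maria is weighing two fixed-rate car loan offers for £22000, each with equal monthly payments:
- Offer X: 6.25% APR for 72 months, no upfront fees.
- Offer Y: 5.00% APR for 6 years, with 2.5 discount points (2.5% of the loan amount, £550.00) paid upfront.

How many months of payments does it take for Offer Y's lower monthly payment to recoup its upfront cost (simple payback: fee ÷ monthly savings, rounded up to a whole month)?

Offer X: monthly rate = 6.25%/12 = 0.0052083; payment = 22,000 × 0.0052083 / (1 − (1+0.0052083)^−72) = £367.21.
Offer Y: at 5.00% the monthly rate is 0.0041667, so the payment is 22,000 × 0.0041667 / (1 − 1.0041667^−72) = £354.31.
Monthly savings = £367.21 − £354.31 = £12.90.
Break-even = £550.00 / £12.90 = 42.64 → 43 months.

43 months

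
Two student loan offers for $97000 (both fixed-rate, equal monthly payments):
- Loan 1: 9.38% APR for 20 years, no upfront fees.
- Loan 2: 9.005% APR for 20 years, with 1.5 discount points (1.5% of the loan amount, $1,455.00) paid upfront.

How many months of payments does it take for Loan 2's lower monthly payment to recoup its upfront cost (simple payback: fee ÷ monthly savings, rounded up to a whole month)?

62 months

Loan 1: monthly rate = 9.38%/12 = 0.0078167; payment = 97,000 × 0.0078167 / (1 − (1+0.0078167)^−240) = $896.58.
Loan 2: at 9.005% the monthly rate is 0.0075042, so the payment is 97,000 × 0.0075042 / (1 − 1.0075042^−240) = $873.05.
Monthly savings = $896.58 − $873.05 = $23.53.
Break-even = $1,455.00 / $23.53 = 61.84 → 62 months.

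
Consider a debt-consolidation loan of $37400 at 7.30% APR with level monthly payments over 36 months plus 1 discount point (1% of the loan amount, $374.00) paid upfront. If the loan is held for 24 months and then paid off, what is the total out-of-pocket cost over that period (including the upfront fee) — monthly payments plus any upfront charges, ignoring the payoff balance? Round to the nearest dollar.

At 7.30% the monthly rate is 0.0060833, so the payment is 37,400 × 0.0060833 / (1 − 1.0060833^−36) = $1,159.94.
Total outlay = 24 × $1,159.94 + $374.00 = $28,212.56.

$28,213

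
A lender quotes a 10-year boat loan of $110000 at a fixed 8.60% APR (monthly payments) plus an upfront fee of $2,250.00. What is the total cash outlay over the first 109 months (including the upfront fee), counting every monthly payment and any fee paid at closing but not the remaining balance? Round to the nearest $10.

At 8.60% the monthly rate is 0.0071667, so the payment is 110,000 × 0.0071667 / (1 − 1.0071667^−120) = $1,369.73.
Total outlay = 109 × $1,369.73 + $2,250.00 = $151,550.57.

$151,550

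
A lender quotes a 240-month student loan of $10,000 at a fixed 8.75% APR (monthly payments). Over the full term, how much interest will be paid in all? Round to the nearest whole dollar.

Monthly rate = 8.75%/12 = 0.0072917; payment = 10,000 × 0.0072917 / (1 − (1+0.0072917)^−240) = $88.37.
Total paid = 240 × $88.37 = $21,208.80; interest = $21,208.80 − $10,000 = $11,208.80.

$11,209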